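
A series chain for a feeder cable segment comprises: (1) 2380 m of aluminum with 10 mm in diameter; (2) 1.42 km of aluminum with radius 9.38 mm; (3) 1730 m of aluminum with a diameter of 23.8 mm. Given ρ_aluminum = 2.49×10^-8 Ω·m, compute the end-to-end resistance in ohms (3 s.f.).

0.979 Ω

Seg 1: A = π(d/2)² = π(5.0000e-03 m)² = 7.854e-05 m²
R_1 = (2.49×10^-8)(2380)/(7.854e-05) = 0.7545 Ω
Seg 2: A = πr² = π(9.3800e-03 m)² = 2.764e-04 m²
R_2 = (2.49×10^-8)(1420)/(2.764e-04) = 0.1279 Ω
Seg 3: A = π(d/2)² = π(1.1900e-02 m)² = 4.449e-04 m²
R_3 = (2.49×10^-8)(1730)/(4.449e-04) = 0.09683 Ω
R_total = R_1 + R_2 + R_3 = 0.979 Ω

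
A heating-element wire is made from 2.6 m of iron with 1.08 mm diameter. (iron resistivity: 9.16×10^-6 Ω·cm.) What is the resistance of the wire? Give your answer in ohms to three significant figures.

0.260 Ω

ρ = 9.16×10^-6 Ω·cm = 9.16×10^-8 Ω·m
A = π(d/2)² = π(5.4000e-04 m)² = 9.161e-07 m²
R = ρL/A = (9.16×10^-8)(2.6 m)/(9.161e-07 m²) = 0.260 Ω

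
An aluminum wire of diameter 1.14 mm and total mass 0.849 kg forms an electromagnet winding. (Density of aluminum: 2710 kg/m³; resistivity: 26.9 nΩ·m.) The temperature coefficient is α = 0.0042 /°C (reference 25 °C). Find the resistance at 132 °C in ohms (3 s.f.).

11.7 Ω

ρ = 26.9 nΩ·m = 2.69×10^-8 Ω·m
A = π(d/2)² = π(5.7000e-04 m)² = 1.0207e-06 m²
L = m/(density·A) = 0.849/(2710×1.0207e-06) = 306.9 m
R = ρL/A = (2.69×10^-8)(306.9)/(1.0207e-06) = 8.089 Ω
R(132 °C) = 8.089 × (1 + 0.0042×107) = 11.7 Ω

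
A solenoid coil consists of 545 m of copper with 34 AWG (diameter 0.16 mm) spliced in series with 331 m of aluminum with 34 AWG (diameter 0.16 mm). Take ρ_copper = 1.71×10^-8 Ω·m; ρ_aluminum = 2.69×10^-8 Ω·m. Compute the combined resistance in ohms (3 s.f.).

Segment 1: A = π(0.16/2 mm)² = π(8.0000e-05 m)² = 2.011e-08 m²
R₁ = ρL/A = (1.71×10^-8)(545)/(2.011e-08) = 463.5 Ω
R₂ = (2.69×10^-8)(331)/(2.011e-08) = 442.8 Ω
R = R₁ + R₂ = 906 Ω

906 Ω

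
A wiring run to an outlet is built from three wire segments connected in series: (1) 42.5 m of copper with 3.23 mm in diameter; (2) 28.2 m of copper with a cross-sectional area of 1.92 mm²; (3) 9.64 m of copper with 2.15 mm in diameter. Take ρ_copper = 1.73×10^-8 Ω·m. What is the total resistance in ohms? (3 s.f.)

Seg 1: A = π(d/2)² = π(1.6150e-03 m)² = 8.194e-06 m²
R_1 = (1.73×10^-8)(42.5)/(8.194e-06) = 0.08973 Ω
Seg 2: A = 1.92 mm² = 1.920e-06 m²
R_2 = (1.73×10^-8)(28.2)/(1.920e-06) = 0.2541 Ω
Seg 3: A = π(d/2)² = π(1.0750e-03 m)² = 3.631e-06 m²
R_3 = (1.73×10^-8)(9.64)/(3.631e-06) = 0.04594 Ω
R_total = R_1 + R_2 + R_3 = 0.390 Ω

0.390 Ω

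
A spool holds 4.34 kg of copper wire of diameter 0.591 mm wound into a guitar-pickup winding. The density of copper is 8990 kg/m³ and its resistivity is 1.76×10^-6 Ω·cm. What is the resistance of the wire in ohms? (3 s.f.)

ρ = 1.76×10^-6 Ω·cm = 1.76×10^-8 Ω·m
A = π(d/2)² = π(2.9550e-04 m)² = 2.7432e-07 m²
L = m/(density·A) = 4.34/(8990×2.7432e-07) = 1760 m
R = ρL/A = (1.76×10^-8)(1760)/(2.7432e-07) = 113 Ω

113 Ω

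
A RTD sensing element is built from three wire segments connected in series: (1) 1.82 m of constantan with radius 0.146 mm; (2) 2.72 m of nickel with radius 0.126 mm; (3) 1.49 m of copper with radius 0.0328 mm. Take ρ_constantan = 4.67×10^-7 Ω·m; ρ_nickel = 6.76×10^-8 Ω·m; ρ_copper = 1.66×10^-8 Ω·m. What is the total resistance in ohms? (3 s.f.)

23.7 Ω

Seg 1: A = πr² = π(1.4600e-04 m)² = 6.697e-08 m²
R_1 = (4.67×10^-7)(1.82)/(6.697e-08) = 12.69 Ω
Seg 2: A = πr² = π(1.2600e-04 m)² = 4.988e-08 m²
R_2 = (6.76×10^-8)(2.72)/(4.988e-08) = 3.687 Ω
Seg 3: A = πr² = π(3.2800e-05 m)² = 3.380e-09 m²
R_3 = (1.66×10^-8)(1.49)/(3.380e-09) = 7.318 Ω
R_total = R_1 + R_2 + R_3 = 23.7 Ω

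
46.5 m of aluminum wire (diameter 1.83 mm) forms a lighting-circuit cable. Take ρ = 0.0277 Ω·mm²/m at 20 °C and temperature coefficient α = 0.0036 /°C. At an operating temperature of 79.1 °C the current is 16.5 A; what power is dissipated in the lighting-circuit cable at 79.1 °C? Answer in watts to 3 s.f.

162 W

ρ = 0.0277 Ω·mm²/m = 2.77×10^-8 Ω·m
A = π(d/2)² = π(9.1500e-04 m)² = 2.630e-06 m²
R₍20₎ = ρL/A = (2.77×10^-8)(46.5)/(2.630e-06) = 0.4897 Ω
R₍79.1₎ = R₍20₎(1 + αΔT) = 0.4897 × (1 + 0.0036×59.1) = 0.5939 Ω
P = I²R = (16.5)² × 0.5939 = 162 W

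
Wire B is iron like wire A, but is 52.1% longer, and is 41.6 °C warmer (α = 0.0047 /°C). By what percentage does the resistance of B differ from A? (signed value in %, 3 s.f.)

R ∝ ρL/d² with ρ ∝ (1+αΔT), so R_B/R_A = (1 + 52.1/100) × (1 + 0.0047×41.6)
= 1.521 × 1.196 = 1.818
(R_B − R_A)/R_A = 1.818 − 1 = 81.8%

81.8%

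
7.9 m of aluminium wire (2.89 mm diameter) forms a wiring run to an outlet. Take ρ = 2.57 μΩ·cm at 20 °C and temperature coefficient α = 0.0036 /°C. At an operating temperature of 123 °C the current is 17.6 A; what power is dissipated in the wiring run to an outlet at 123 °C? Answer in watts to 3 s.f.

13.1 W

ρ = 2.57 μΩ·cm = 2.57×10^-8 Ω·m
A = π(d/2)² = π(1.4450e-03 m)² = 6.560e-06 m²
R₍20₎ = ρL/A = (2.57×10^-8)(7.9)/(6.560e-06) = 0.03095 Ω
R₍123₎ = R₍20₎(1 + αΔT) = 0.03095 × (1 + 0.0036×103) = 0.04243 Ω
P = I²R = (17.6)² × 0.04243 = 13.1 W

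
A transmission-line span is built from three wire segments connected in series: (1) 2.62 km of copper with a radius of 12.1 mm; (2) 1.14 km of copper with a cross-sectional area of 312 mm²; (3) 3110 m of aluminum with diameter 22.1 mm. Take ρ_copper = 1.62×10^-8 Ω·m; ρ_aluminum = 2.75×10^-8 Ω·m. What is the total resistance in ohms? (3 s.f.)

Seg 1: A = πr² = π(1.2100e-02 m)² = 4.600e-04 m²
R_1 = (1.62×10^-8)(2620)/(4.600e-04) = 0.09228 Ω
Seg 2: A = 312 mm² = 3.120e-04 m²
R_2 = (1.62×10^-8)(1140)/(3.120e-04) = 0.05919 Ω
Seg 3: A = π(d/2)² = π(1.1050e-02 m)² = 3.836e-04 m²
R_3 = (2.75×10^-8)(3110)/(3.836e-04) = 0.223 Ω
R_total = R_1 + R_2 + R_3 = 0.374 Ω

0.374 Ω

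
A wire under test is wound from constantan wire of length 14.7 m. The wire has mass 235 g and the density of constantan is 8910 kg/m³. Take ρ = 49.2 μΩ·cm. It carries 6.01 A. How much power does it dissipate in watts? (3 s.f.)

146 W

ρ = 49.2 μΩ·cm = 4.92×10^-7 Ω·m
A = m/(density·L) = 0.235/(8910×14.7) = 1.7942e-06 m²
R = ρL/A = (4.92×10^-7)(14.7)/(1.7942e-06) = 4.031 Ω
P = I²R = (6.01)² × 4.031 = 146 W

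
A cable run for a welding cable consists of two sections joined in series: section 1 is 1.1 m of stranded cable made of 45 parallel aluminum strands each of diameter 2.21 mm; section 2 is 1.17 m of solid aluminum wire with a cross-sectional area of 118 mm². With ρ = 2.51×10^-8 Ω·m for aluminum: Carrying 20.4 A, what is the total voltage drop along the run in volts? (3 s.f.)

0.00834 V

Section 1: A_strand = π(1.1050e-03)² = 3.836e-06 m²; R₁ = ρL/(N·A_s) = (2.51×10^-8)(1.1)/(45×3.836e-06) = 1.599×10^-4 Ω
Section 2: A = 118 mm² = 1.180e-04 m²
R₂ = (2.51×10^-8)(1.17)/(1.180e-04) = 2.489×10^-4 Ω
R = R₁ + R₂ = 4.088×10^-4 Ω
V = IR = 20.4 × 4.088×10^-4 = 0.00834 V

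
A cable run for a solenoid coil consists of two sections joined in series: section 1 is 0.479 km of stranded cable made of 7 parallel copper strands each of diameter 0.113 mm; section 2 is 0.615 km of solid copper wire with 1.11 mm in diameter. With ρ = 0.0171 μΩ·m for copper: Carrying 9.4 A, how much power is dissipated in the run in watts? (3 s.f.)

11300 W

ρ = 0.0171 μΩ·m = 1.71×10^-8 Ω·m
Section 1: A_strand = π(5.6500e-05)² = 1.003e-08 m²; R₁ = ρL/(N·A_s) = (1.71×10^-8)(479)/(7×1.003e-08) = 116.7 Ω
Section 2: A = π(d/2)² = π(5.5500e-04 m)² = 9.677e-07 m²
R₂ = (1.71×10^-8)(615)/(9.677e-07) = 10.87 Ω
R = R₁ + R₂ = 127.5 Ω
P = I²R = (9.4)² × 127.5 = 11300 W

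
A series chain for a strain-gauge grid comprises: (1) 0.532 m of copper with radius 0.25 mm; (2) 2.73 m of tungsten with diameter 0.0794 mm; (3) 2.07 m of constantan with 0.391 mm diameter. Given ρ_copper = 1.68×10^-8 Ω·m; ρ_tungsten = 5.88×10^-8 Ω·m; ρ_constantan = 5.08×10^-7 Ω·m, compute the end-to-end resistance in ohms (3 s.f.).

41.2 Ω

Seg 1: A = πr² = π(2.5000e-04 m)² = 1.963e-07 m²
R_1 = (1.68×10^-8)(0.532)/(1.963e-07) = 0.04552 Ω
Seg 2: A = π(d/2)² = π(3.9700e-05 m)² = 4.951e-09 m²
R_2 = (5.88×10^-8)(2.73)/(4.951e-09) = 32.42 Ω
Seg 3: A = π(d/2)² = π(1.9550e-04 m)² = 1.201e-07 m²
R_3 = (5.08×10^-7)(2.07)/(1.201e-07) = 8.758 Ω
R_total = R_1 + R_2 + R_3 = 41.2 Ω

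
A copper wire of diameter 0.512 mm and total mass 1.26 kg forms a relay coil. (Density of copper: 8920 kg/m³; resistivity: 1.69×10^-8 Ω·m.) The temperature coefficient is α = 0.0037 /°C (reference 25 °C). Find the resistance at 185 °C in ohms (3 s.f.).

89.7 Ω

A = π(d/2)² = π(2.5600e-04 m)² = 2.0589e-07 m²
L = m/(density·A) = 1.26/(8920×2.0589e-07) = 686.1 m
R = ρL/A = (1.69×10^-8)(686.1)/(2.0589e-07) = 56.32 Ω
R(185 °C) = 56.32 × (1 + 0.0037×160) = 89.7 Ω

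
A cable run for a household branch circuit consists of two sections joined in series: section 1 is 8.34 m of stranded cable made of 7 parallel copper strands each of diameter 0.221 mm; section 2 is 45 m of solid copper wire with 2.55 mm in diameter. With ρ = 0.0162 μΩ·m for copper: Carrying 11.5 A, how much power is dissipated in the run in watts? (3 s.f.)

85.4 W

ρ = 0.0162 μΩ·m = 1.62×10^-8 Ω·m
Section 1: A_strand = π(1.1050e-04)² = 3.836e-08 m²; R₁ = ρL/(N·A_s) = (1.62×10^-8)(8.34)/(7×3.836e-08) = 0.5032 Ω
Section 2: A = π(d/2)² = π(1.2750e-03 m)² = 5.107e-06 m²
R₂ = (1.62×10^-8)(45)/(5.107e-06) = 0.1427 Ω
R = R₁ + R₂ = 0.6459 Ω
P = I²R = (11.5)² × 0.6459 = 85.4 W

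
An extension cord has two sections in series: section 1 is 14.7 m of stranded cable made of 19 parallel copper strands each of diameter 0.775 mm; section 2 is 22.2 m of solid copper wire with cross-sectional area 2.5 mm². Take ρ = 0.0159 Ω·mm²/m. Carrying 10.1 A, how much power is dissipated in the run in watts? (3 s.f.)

17.1 W

ρ = 0.0159 Ω·mm²/m = 1.59×10^-8 Ω·m
Section 1: A_strand = π(3.8750e-04)² = 4.717e-07 m²; R₁ = ρL/(N·A_s) = (1.59×10^-8)(14.7)/(19×4.717e-07) = 0.02608 Ω
Section 2: A = 2.5 mm² = 2.500e-06 m²
R₂ = (1.59×10^-8)(22.2)/(2.500e-06) = 0.1412 Ω
R = R₁ + R₂ = 0.1673 Ω
P = I²R = (10.1)² × 0.1673 = 17.1 W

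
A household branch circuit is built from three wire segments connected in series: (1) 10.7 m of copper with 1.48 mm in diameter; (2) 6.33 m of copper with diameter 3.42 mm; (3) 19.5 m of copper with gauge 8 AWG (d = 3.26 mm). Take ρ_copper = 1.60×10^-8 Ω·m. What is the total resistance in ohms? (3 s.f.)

0.148 Ω

Seg 1: A = π(d/2)² = π(7.4000e-04 m)² = 1.720e-06 m²
R_1 = (1.60×10^-8)(10.7)/(1.720e-06) = 0.09952 Ω
Seg 2: A = π(d/2)² = π(1.7100e-03 m)² = 9.186e-06 m²
R_2 = (1.60×10^-8)(6.33)/(9.186e-06) = 0.01103 Ω
Seg 3: A = π(3.26/2 mm)² = π(1.6300e-03 m)² = 8.347e-06 m²
R_3 = (1.60×10^-8)(19.5)/(8.347e-06) = 0.03738 Ω
R_total = R_1 + R_2 + R_3 = 0.148 Ω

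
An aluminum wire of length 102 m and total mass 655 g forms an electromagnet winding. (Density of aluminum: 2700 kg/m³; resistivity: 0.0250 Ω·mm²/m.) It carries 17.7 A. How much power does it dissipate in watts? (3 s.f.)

336 W

ρ = 0.0250 Ω·mm²/m = 2.50×10^-8 Ω·m
A = m/(density·L) = 0.655/(2700×102) = 2.3784e-06 m²
R = ρL/A = (2.50×10^-8)(102)/(2.3784e-06) = 1.072 Ω
P = I²R = (17.7)² × 1.072 = 336 W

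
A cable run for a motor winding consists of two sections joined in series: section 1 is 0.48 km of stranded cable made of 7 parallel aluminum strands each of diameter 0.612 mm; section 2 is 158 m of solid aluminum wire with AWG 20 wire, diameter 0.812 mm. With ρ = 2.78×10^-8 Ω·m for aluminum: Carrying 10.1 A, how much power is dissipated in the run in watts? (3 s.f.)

Section 1: A_strand = π(3.0600e-04)² = 2.942e-07 m²; R₁ = ρL/(N·A_s) = (2.78×10^-8)(480)/(7×2.942e-07) = 6.48 Ω
Section 2: A = π(0.812/2 mm)² = π(4.0600e-04 m)² = 5.178e-07 m²
R₂ = (2.78×10^-8)(158)/(5.178e-07) = 8.482 Ω
R = R₁ + R₂ = 14.96 Ω
P = I²R = (10.1)² × 14.96 = 1530 W

1530 W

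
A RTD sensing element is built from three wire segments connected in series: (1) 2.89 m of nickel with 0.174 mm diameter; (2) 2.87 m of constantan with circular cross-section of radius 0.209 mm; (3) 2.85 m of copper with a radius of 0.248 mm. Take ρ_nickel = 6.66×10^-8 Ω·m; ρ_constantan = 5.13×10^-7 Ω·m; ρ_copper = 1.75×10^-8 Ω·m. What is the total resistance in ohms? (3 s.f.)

Seg 1: A = π(d/2)² = π(8.7000e-05 m)² = 2.378e-08 m²
R_1 = (6.66×10^-8)(2.89)/(2.378e-08) = 8.094 Ω
Seg 2: A = πr² = π(2.0900e-04 m)² = 1.372e-07 m²
R_2 = (5.13×10^-7)(2.87)/(1.372e-07) = 10.73 Ω
Seg 3: A = πr² = π(2.4800e-04 m)² = 1.932e-07 m²
R_3 = (1.75×10^-8)(2.85)/(1.932e-07) = 0.2581 Ω
R_total = R_1 + R_2 + R_3 = 19.1 Ω

19.1 Ω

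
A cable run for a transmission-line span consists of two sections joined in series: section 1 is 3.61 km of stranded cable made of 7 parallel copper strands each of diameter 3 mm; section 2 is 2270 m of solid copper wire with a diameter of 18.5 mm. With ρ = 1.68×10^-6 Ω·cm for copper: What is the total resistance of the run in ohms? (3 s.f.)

ρ = 1.68×10^-6 Ω·cm = 1.68×10^-8 Ω·m
Section 1: A_strand = π(1.5000e-03)² = 7.069e-06 m²; R₁ = ρL/(N·A_s) = (1.68×10^-8)(3610)/(7×7.069e-06) = 1.226 Ω
Section 2: A = π(d/2)² = π(9.2500e-03 m)² = 2.688e-04 m²
R₂ = (1.68×10^-8)(2270)/(2.688e-04) = 0.1419 Ω
R = R₁ + R₂ = 1.37 Ω

1.37 Ω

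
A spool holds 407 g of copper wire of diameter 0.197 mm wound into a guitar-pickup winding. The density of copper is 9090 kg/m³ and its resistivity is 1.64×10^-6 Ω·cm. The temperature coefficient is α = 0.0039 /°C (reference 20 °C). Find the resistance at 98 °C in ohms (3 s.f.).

ρ = 1.64×10^-6 Ω·cm = 1.64×10^-8 Ω·m
A = π(d/2)² = π(9.8500e-05 m)² = 3.0481e-08 m²
L = m/(density·A) = 0.407/(9090×3.0481e-08) = 1469 m
R = ρL/A = (1.64×10^-8)(1469)/(3.0481e-08) = 790.4 Ω
R(98 °C) = 790.4 × (1 + 0.0039×78) = 1030 Ω

1030 Ω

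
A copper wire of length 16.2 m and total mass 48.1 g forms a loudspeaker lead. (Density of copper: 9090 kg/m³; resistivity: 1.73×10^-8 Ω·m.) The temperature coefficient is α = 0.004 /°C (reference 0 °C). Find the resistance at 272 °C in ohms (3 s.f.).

1.79 Ω

A = m/(density·L) = 0.0481/(9090×16.2) = 3.2664e-07 m²
R = ρL/A = (1.73×10^-8)(16.2)/(3.2664e-07) = 0.858 Ω
R(272 °C) = 0.858 × (1 + 0.004×272) = 1.79 Ω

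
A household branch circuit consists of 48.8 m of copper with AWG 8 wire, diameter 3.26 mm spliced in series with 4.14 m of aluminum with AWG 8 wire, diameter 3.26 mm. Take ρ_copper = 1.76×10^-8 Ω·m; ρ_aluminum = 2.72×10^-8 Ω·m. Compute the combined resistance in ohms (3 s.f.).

Segment 1: A = π(3.26/2 mm)² = π(1.6300e-03 m)² = 8.347e-06 m²
R₁ = ρL/A = (1.76×10^-8)(48.8)/(8.347e-06) = 0.1029 Ω
R₂ = (2.72×10^-8)(4.14)/(8.347e-06) = 0.01349 Ω
R = R₁ + R₂ = 0.116 Ω

0.116 Ω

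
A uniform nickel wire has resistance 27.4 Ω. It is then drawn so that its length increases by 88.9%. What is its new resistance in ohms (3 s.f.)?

k = 1 + 88.9/100 = 1.889; volume constant ⇒ A' = A/k, so R' = k²R.
R' = 3.568 × 27.4 = 97.8 Ω

97.8 Ω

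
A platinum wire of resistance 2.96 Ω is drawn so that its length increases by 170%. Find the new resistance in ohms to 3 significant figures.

k = 1 + 170/100 = 2.7; volume constant ⇒ A' = A/k, so R' = k²R.
R' = 7.29 × 2.96 = 21.6 Ω

21.6 Ω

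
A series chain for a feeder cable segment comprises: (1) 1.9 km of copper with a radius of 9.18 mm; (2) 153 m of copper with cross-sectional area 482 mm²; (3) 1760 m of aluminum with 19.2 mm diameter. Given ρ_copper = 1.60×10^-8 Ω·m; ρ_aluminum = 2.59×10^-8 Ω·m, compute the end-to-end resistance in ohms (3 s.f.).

Seg 1: A = πr² = π(9.1800e-03 m)² = 2.647e-04 m²
R_1 = (1.60×10^-8)(1900)/(2.647e-04) = 0.1148 Ω
Seg 2: A = 482 mm² = 4.820e-04 m²
R_2 = (1.60×10^-8)(153)/(4.820e-04) = 0.005079 Ω
Seg 3: A = π(d/2)² = π(9.6000e-03 m)² = 2.895e-04 m²
R_3 = (2.59×10^-8)(1760)/(2.895e-04) = 0.1574 Ω
R_total = R_1 + R_2 + R_3 = 0.277 Ω

0.277 Ω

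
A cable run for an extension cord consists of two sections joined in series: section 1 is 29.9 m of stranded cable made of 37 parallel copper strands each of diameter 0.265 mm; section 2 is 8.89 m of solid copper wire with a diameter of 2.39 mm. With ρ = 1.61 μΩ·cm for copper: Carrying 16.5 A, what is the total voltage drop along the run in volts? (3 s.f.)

ρ = 1.61 μΩ·cm = 1.61×10^-8 Ω·m
Section 1: A_strand = π(1.3250e-04)² = 5.515e-08 m²; R₁ = ρL/(N·A_s) = (1.61×10^-8)(29.9)/(37×5.515e-08) = 0.2359 Ω
Section 2: A = π(d/2)² = π(1.1950e-03 m)² = 4.486e-06 m²
R₂ = (1.61×10^-8)(8.89)/(4.486e-06) = 0.0319 Ω
R = R₁ + R₂ = 0.2678 Ω
V = IR = 16.5 × 0.2678 = 4.42 V

4.42 V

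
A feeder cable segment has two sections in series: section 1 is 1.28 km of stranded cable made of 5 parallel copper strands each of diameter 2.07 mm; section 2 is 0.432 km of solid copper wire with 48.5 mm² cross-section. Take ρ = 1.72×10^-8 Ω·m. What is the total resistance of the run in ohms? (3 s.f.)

Section 1: A_strand = π(1.0350e-03)² = 3.365e-06 m²; R₁ = ρL/(N·A_s) = (1.72×10^-8)(1280)/(5×3.365e-06) = 1.308 Ω
Section 2: A = 48.5 mm² = 4.850e-05 m²
R₂ = (1.72×10^-8)(432)/(4.850e-05) = 0.1532 Ω
R = R₁ + R₂ = 1.46 Ω

1.46 Ω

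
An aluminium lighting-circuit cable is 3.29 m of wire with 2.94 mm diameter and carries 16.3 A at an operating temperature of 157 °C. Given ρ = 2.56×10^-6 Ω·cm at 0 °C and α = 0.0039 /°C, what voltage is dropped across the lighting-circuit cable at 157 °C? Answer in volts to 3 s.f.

0.326 V

ρ = 2.56×10^-6 Ω·cm = 2.56×10^-8 Ω·m
A = π(d/2)² = π(1.4700e-03 m)² = 6.789e-06 m²
R₍0₎ = ρL/A = (2.56×10^-8)(3.29)/(6.789e-06) = 0.01241 Ω
R₍157₎ = R₍0₎(1 + αΔT) = 0.01241 × (1 + 0.0039×157) = 0.02 Ω
V = IR = 16.3 × 0.02 = 0.326 V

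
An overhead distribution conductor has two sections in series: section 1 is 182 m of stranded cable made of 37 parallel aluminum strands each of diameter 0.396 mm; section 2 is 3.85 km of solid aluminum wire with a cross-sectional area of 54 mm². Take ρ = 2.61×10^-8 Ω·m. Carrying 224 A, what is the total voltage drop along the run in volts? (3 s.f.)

650 V

Section 1: A_strand = π(1.9800e-04)² = 1.232e-07 m²; R₁ = ρL/(N·A_s) = (2.61×10^-8)(182)/(37×1.232e-07) = 1.042 Ω
Section 2: A = 54 mm² = 5.400e-05 m²
R₂ = (2.61×10^-8)(3850)/(5.400e-05) = 1.861 Ω
R = R₁ + R₂ = 2.903 Ω
V = IR = 224 × 2.903 = 650 V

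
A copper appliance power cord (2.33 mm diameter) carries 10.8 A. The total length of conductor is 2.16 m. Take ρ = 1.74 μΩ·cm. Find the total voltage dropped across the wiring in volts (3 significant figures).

ρ = 1.74 μΩ·cm = 1.74×10^-8 Ω·m
A = π(d/2)² = π(1.1650e-03 m)² = 4.264e-06 m²
R = ρL/A = (1.74×10^-8)(2.16)/(4.264e-06) = 0.008815 Ω
V = IR = 10.8 × 0.008815 = 0.0952 V

0.0952 V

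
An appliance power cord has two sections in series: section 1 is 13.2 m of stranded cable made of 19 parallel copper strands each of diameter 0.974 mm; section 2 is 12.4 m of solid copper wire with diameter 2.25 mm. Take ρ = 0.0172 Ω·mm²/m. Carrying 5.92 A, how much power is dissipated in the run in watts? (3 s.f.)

2.44 W

ρ = 0.0172 Ω·mm²/m = 1.72×10^-8 Ω·m
Section 1: A_strand = π(4.8700e-04)² = 7.451e-07 m²; R₁ = ρL/(N·A_s) = (1.72×10^-8)(13.2)/(19×7.451e-07) = 0.01604 Ω
Section 2: A = π(d/2)² = π(1.1250e-03 m)² = 3.976e-06 m²
R₂ = (1.72×10^-8)(12.4)/(3.976e-06) = 0.05364 Ω
R = R₁ + R₂ = 0.06968 Ω
P = I²R = (5.92)² × 0.06968 = 2.44 W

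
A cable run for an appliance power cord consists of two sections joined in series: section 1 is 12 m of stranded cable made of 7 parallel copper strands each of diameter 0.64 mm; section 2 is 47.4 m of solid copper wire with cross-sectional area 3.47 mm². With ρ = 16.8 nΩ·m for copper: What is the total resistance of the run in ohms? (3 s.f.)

ρ = 16.8 nΩ·m = 1.68×10^-8 Ω·m
Section 1: A_strand = π(3.2000e-04)² = 3.217e-07 m²; R₁ = ρL/(N·A_s) = (1.68×10^-8)(12)/(7×3.217e-07) = 0.08952 Ω
Section 2: A = 3.47 mm² = 3.470e-06 m²
R₂ = (1.68×10^-8)(47.4)/(3.470e-06) = 0.2295 Ω
R = R₁ + R₂ = 0.319 Ω

0.319 Ω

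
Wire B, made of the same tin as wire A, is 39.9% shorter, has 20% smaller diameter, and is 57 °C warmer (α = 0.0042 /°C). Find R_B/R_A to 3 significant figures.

R ∝ ρL/d² with ρ ∝ (1+αΔT), so R_B/R_A = (1 − 39.9/100) × (1 − 20/100)⁻² × (1 + 0.0042×57)
= 0.601 × 1.562 × 1.239 = 1.16

1.16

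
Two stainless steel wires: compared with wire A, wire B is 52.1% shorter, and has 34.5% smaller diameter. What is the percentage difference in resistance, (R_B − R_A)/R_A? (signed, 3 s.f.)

R ∝ L/d², so R_B/R_A = (1 − 52.1/100) × (1 − 34.5/100)⁻²
= 0.479 × 2.331 = 1.117
(R_B − R_A)/R_A = 1.117 − 1 = 11.6%

11.6%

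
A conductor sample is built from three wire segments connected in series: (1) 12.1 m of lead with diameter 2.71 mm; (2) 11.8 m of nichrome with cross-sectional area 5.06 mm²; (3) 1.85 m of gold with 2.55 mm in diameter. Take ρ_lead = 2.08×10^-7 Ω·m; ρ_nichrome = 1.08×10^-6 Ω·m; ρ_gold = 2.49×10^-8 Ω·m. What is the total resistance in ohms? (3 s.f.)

2.96 Ω

Seg 1: A = π(d/2)² = π(1.3550e-03 m)² = 5.768e-06 m²
R_1 = (2.08×10^-7)(12.1)/(5.768e-06) = 0.4363 Ω
Seg 2: A = 5.06 mm² = 5.060e-06 m²
R_2 = (1.08×10^-6)(11.8)/(5.060e-06) = 2.519 Ω
Seg 3: A = π(d/2)² = π(1.2750e-03 m)² = 5.107e-06 m²
R_3 = (2.49×10^-8)(1.85)/(5.107e-06) = 0.00902 Ω
R_total = R_1 + R_2 + R_3 = 2.96 Ω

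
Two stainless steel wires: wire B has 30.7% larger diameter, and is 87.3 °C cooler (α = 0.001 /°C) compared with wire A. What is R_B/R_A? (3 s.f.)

R ∝ ρL/d² with ρ ∝ (1+αΔT), so R_B/R_A = (1 + 30.7/100)⁻² × (1 − 0.001×87.3)
= 0.5854 × 0.9127 = 0.534

0.534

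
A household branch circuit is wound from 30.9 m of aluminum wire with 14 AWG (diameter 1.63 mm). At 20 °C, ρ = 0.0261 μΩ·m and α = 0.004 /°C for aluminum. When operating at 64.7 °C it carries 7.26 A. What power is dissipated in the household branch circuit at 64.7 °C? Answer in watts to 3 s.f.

24.0 W

ρ = 0.0261 μΩ·m = 2.61×10^-8 Ω·m
A = π(1.63/2 mm)² = π(8.1500e-04 m)² = 2.087e-06 m²
R₍20₎ = ρL/A = (2.61×10^-8)(30.9)/(2.087e-06) = 0.3865 Ω
R₍64.7₎ = R₍20₎(1 + αΔT) = 0.3865 × (1 + 0.004×44.7) = 0.4556 Ω
P = I²R = (7.26)² × 0.4556 = 24.0 W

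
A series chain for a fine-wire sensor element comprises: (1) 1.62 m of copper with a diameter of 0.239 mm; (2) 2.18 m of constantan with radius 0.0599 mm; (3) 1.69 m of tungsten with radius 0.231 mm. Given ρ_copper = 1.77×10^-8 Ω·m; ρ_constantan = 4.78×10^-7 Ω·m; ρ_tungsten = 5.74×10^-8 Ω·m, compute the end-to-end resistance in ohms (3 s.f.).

Seg 1: A = π(d/2)² = π(1.1950e-04 m)² = 4.486e-08 m²
R_1 = (1.77×10^-8)(1.62)/(4.486e-08) = 0.6391 Ω
Seg 2: A = πr² = π(5.9900e-05 m)² = 1.127e-08 m²
R_2 = (4.78×10^-7)(2.18)/(1.127e-08) = 92.44 Ω
Seg 3: A = πr² = π(2.3100e-04 m)² = 1.676e-07 m²
R_3 = (5.74×10^-8)(1.69)/(1.676e-07) = 0.5787 Ω
R_total = R_1 + R_2 + R_3 = 93.7 Ω

93.7 Ω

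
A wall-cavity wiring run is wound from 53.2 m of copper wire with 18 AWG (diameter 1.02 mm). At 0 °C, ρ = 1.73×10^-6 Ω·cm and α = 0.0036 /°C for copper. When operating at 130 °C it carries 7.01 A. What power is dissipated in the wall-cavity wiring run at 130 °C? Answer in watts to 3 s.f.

ρ = 1.73×10^-6 Ω·cm = 1.73×10^-8 Ω·m
A = π(1.02/2 mm)² = π(5.1000e-04 m)² = 8.171e-07 m²
R₍0₎ = ρL/A = (1.73×10^-8)(53.2)/(8.171e-07) = 1.126 Ω
R₍130₎ = R₍0₎(1 + αΔT) = 1.126 × (1 + 0.0036×130) = 1.653 Ω
P = I²R = (7.01)² × 1.653 = 81.3 W

81.3 W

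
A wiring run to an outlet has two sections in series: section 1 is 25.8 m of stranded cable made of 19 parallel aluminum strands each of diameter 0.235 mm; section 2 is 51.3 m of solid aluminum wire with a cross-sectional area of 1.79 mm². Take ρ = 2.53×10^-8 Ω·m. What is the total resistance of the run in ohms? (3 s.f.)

1.52 Ω

Section 1: A_strand = π(1.1750e-04)² = 4.337e-08 m²; R₁ = ρL/(N·A_s) = (2.53×10^-8)(25.8)/(19×4.337e-08) = 0.7921 Ω
Section 2: A = 1.79 mm² = 1.790e-06 m²
R₂ = (2.53×10^-8)(51.3)/(1.790e-06) = 0.7251 Ω
R = R₁ + R₂ = 1.52 Ω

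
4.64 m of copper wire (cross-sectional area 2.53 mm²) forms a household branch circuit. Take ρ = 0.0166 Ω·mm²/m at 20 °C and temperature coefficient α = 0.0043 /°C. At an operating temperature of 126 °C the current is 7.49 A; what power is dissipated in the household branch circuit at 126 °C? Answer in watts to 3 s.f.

ρ = 0.0166 Ω·mm²/m = 1.66×10^-8 Ω·m
A = 2.53 mm² = 2.530e-06 m²
R₍20₎ = ρL/A = (1.66×10^-8)(4.64)/(2.530e-06) = 0.03044 Ω
R₍126₎ = R₍20₎(1 + αΔT) = 0.03044 × (1 + 0.0043×106) = 0.04432 Ω
P = I²R = (7.49)² × 0.04432 = 2.49 W

2.49 W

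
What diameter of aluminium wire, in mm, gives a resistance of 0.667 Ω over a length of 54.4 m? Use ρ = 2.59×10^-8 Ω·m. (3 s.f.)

1.64 mm

A = ρL/R = (2.59×10^-8)(54.4)/(0.667) = 2.112e-06 m²
d = 2√(A/π) = 1.640e-03 m = 1.64 mm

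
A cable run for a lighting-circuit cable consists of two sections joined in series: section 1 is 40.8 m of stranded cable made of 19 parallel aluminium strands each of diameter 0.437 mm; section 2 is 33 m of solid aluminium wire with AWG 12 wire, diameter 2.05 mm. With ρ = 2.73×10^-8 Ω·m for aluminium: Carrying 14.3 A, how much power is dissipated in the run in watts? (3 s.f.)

136 W

Section 1: A_strand = π(2.1850e-04)² = 1.500e-07 m²; R₁ = ρL/(N·A_s) = (2.73×10^-8)(40.8)/(19×1.500e-07) = 0.3909 Ω
Section 2: A = π(2.05/2 mm)² = π(1.0250e-03 m)² = 3.301e-06 m²
R₂ = (2.73×10^-8)(33)/(3.301e-06) = 0.2729 Ω
R = R₁ + R₂ = 0.6638 Ω
P = I²R = (14.3)² × 0.6638 = 136 W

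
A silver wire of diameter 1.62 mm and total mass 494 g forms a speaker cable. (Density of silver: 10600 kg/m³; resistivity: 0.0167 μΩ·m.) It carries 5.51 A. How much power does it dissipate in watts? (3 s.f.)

5.56 W

ρ = 0.0167 μΩ·m = 1.67×10^-8 Ω·m
A = π(d/2)² = π(8.1000e-04 m)² = 2.0612e-06 m²
L = m/(density·A) = 0.494/(10600×2.0612e-06) = 22.61 m
R = ρL/A = (1.67×10^-8)(22.61)/(2.0612e-06) = 0.1832 Ω
P = I²R = (5.51)² × 0.1832 = 5.56 W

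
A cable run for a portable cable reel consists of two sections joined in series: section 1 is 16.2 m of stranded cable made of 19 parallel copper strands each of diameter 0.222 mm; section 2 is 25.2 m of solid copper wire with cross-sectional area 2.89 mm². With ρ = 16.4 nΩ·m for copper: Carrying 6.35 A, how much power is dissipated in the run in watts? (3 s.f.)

ρ = 16.4 nΩ·m = 1.64×10^-8 Ω·m
Section 1: A_strand = π(1.1100e-04)² = 3.871e-08 m²; R₁ = ρL/(N·A_s) = (1.64×10^-8)(16.2)/(19×3.871e-08) = 0.3613 Ω
Section 2: A = 2.89 mm² = 2.890e-06 m²
R₂ = (1.64×10^-8)(25.2)/(2.890e-06) = 0.143 Ω
R = R₁ + R₂ = 0.5043 Ω
P = I²R = (6.35)² × 0.5043 = 20.3 W

20.3 W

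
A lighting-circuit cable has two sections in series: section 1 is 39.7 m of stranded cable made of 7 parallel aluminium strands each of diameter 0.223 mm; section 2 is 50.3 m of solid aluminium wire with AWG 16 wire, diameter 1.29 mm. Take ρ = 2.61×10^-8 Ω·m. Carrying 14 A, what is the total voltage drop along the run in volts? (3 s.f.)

Section 1: A_strand = π(1.1150e-04)² = 3.906e-08 m²; R₁ = ρL/(N·A_s) = (2.61×10^-8)(39.7)/(7×3.906e-08) = 3.79 Ω
Section 2: A = π(1.29/2 mm)² = π(6.4500e-04 m)² = 1.307e-06 m²
R₂ = (2.61×10^-8)(50.3)/(1.307e-06) = 1.004 Ω
R = R₁ + R₂ = 4.794 Ω
V = IR = 14 × 4.794 = 67.1 V

67.1 V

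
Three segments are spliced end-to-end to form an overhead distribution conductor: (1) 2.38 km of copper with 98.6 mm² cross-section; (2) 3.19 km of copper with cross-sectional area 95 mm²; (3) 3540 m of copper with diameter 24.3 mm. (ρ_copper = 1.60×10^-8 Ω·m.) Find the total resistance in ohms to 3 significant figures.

1.05 Ω

Seg 1: A = 98.6 mm² = 9.860e-05 m²
R_1 = (1.60×10^-8)(2380)/(9.860e-05) = 0.3862 Ω
Seg 2: A = 95 mm² = 9.500e-05 m²
R_2 = (1.60×10^-8)(3190)/(9.500e-05) = 0.5373 Ω
Seg 3: A = π(d/2)² = π(1.2150e-02 m)² = 4.638e-04 m²
R_3 = (1.60×10^-8)(3540)/(4.638e-04) = 0.1221 Ω
R_total = R_1 + R_2 + R_3 = 1.05 Ω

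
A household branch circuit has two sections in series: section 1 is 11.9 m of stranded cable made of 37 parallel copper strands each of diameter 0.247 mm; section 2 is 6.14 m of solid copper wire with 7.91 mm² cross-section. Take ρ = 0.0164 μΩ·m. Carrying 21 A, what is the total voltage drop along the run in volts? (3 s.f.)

ρ = 0.0164 μΩ·m = 1.64×10^-8 Ω·m
Section 1: A_strand = π(1.2350e-04)² = 4.792e-08 m²; R₁ = ρL/(N·A_s) = (1.64×10^-8)(11.9)/(37×4.792e-08) = 0.1101 Ω
Section 2: A = 7.91 mm² = 7.910e-06 m²
R₂ = (1.64×10^-8)(6.14)/(7.910e-06) = 0.01273 Ω
R = R₁ + R₂ = 0.1228 Ω
V = IR = 21 × 0.1228 = 2.58 V

2.58 V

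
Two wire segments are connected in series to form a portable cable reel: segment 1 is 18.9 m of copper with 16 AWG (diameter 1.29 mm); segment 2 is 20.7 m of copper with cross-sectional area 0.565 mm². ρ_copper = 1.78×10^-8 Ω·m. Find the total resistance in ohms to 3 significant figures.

0.910 Ω

Segment 1: A = π(1.29/2 mm)² = π(6.4500e-04 m)² = 1.307e-06 m²
R₁ = ρL/A = (1.78×10^-8)(18.9)/(1.307e-06) = 0.2574 Ω
Segment 2: A = 0.565 mm² = 5.650e-07 m²
R₂ = (1.78×10^-8)(20.7)/(5.650e-07) = 0.6521 Ω
R = R₁ + R₂ = 0.910 Ω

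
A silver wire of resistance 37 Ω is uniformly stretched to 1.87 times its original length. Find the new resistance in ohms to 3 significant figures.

129 Ω

Volume constant ⇒ A' = A/k with k = 1.87. R' = ρ(kL)/(A/k) = k²R.
R' = 3.497 × 37 = 129 Ω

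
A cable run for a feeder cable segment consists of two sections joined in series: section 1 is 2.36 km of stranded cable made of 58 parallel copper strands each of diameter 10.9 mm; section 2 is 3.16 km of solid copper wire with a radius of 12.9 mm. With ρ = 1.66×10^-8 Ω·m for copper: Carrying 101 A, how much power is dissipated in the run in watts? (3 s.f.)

1100 W

Section 1: A_strand = π(5.4500e-03)² = 9.331e-05 m²; R₁ = ρL/(N·A_s) = (1.66×10^-8)(2360)/(58×9.331e-05) = 0.007239 Ω
Section 2: A = πr² = π(1.2900e-02 m)² = 5.228e-04 m²
R₂ = (1.66×10^-8)(3160)/(5.228e-04) = 0.1003 Ω
R = R₁ + R₂ = 0.1076 Ω
P = I²R = (101)² × 0.1076 = 1100 W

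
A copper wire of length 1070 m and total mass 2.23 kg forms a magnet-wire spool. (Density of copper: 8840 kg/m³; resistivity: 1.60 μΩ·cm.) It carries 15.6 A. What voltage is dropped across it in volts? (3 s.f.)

ρ = 1.60 μΩ·cm = 1.60×10^-8 Ω·m
A = m/(density·L) = 2.23/(8840×1070) = 2.3576e-07 m²
R = ρL/A = (1.60×10^-8)(1070)/(2.3576e-07) = 72.62 Ω
V = IR = 15.6 × 72.62 = 1130 V

1130 V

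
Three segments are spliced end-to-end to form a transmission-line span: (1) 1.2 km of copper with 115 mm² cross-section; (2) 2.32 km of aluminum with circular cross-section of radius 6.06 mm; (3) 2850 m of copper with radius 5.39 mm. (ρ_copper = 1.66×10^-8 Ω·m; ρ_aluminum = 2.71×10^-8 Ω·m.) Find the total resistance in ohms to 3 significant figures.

1.24 Ω

Seg 1: A = 115 mm² = 1.150e-04 m²
R_1 = (1.66×10^-8)(1200)/(1.150e-04) = 0.1732 Ω
Seg 2: A = πr² = π(6.0600e-03 m)² = 1.154e-04 m²
R_2 = (2.71×10^-8)(2320)/(1.154e-04) = 0.545 Ω
Seg 3: A = πr² = π(5.3900e-03 m)² = 9.127e-05 m²
R_3 = (1.66×10^-8)(2850)/(9.127e-05) = 0.5184 Ω
R_total = R_1 + R_2 + R_3 = 1.24 Ω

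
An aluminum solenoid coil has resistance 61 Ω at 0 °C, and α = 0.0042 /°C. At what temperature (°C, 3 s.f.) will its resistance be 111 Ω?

195 °C

R = R₀(1 + α(T − T₀)) ⇒ T = T₀ + (R/R₀ − 1)/α
T = 0 + (111/61 − 1)/0.0042 = 0 + (0.8197)/0.0042 = 195 °C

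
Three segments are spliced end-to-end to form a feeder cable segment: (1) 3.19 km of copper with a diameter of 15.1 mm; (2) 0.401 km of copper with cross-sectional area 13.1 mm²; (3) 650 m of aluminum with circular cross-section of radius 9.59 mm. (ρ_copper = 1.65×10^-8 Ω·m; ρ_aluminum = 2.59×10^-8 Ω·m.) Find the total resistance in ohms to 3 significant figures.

Seg 1: A = π(d/2)² = π(7.5500e-03 m)² = 1.791e-04 m²
R_1 = (1.65×10^-8)(3190)/(1.791e-04) = 0.2939 Ω
Seg 2: A = 13.1 mm² = 1.310e-05 m²
R_2 = (1.65×10^-8)(401)/(1.310e-05) = 0.5051 Ω
Seg 3: A = πr² = π(9.5900e-03 m)² = 2.889e-04 m²
R_3 = (2.59×10^-8)(650)/(2.889e-04) = 0.05827 Ω
R_total = R_1 + R_2 + R_3 = 0.857 Ω

0.857 Ω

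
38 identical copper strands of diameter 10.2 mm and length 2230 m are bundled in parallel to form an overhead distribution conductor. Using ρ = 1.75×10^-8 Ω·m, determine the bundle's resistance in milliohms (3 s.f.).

12.6 mΩ

A_strand = π(5.1000e-03 m)² = 8.171e-05 m²
R_strand = ρL/A = (1.75×10^-8)(2230)/(8.171e-05) = 0.4776 Ω
R_total = R_strand/N = 0.4776/38 = 12.6 mΩ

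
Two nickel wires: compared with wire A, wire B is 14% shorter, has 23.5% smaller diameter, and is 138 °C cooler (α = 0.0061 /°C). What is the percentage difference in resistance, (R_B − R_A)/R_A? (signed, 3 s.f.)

R ∝ ρL/d² with ρ ∝ (1+αΔT), so R_B/R_A = (1 − 14/100) × (1 − 23.5/100)⁻² × (1 − 0.0061×138)
= 0.86 × 1.709 × 0.1582 = 0.2325
(R_B − R_A)/R_A = 0.2325 − 1 = -76.8%

-76.8%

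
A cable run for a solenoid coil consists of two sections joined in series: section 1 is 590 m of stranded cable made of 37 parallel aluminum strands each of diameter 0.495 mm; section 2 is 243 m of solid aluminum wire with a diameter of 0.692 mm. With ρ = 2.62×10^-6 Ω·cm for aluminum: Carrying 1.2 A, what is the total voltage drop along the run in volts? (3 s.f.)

ρ = 2.62×10^-6 Ω·cm = 2.62×10^-8 Ω·m
Section 1: A_strand = π(2.4750e-04)² = 1.924e-07 m²; R₁ = ρL/(N·A_s) = (2.62×10^-8)(590)/(37×1.924e-07) = 2.171 Ω
Section 2: A = π(d/2)² = π(3.4600e-04 m)² = 3.761e-07 m²
R₂ = (2.62×10^-8)(243)/(3.761e-07) = 16.93 Ω
R = R₁ + R₂ = 19.1 Ω
V = IR = 1.2 × 19.1 = 22.9 V

22.9 V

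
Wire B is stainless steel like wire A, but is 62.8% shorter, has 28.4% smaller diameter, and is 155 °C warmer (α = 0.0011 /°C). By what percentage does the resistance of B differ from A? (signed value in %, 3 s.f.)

R ∝ ρL/d² with ρ ∝ (1+αΔT), so R_B/R_A = (1 − 62.8/100) × (1 − 28.4/100)⁻² × (1 + 0.0011×155)
= 0.372 × 1.951 × 1.171 = 0.8494
(R_B − R_A)/R_A = 0.8494 − 1 = -15.1%

-15.1%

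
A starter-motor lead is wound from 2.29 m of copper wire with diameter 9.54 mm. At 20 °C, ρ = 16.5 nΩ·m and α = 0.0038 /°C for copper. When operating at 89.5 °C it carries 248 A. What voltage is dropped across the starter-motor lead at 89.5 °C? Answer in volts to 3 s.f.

0.166 V

ρ = 16.5 nΩ·m = 1.65×10^-8 Ω·m
A = π(d/2)² = π(4.7700e-03 m)² = 7.148e-05 m²
R₍20₎ = ρL/A = (1.65×10^-8)(2.29)/(7.148e-05) = 5.286×10^-4 Ω
R₍89.5₎ = R₍20₎(1 + αΔT) = 5.286×10^-4 × (1 + 0.0038×69.5) = 6.682×10^-4 Ω
V = IR = 248 × 6.682×10^-4 = 0.166 V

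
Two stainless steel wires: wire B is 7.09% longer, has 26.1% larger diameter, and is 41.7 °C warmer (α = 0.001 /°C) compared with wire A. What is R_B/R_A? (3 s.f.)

R ∝ ρL/d² with ρ ∝ (1+αΔT), so R_B/R_A = (1 + 7.09/100) × (1 + 26.1/100)⁻² × (1 + 0.001×41.7)
= 1.071 × 0.6289 × 1.042 = 0.702

0.702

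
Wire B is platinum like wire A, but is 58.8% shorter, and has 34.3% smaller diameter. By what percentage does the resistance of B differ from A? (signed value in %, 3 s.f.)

R ∝ L/d², so R_B/R_A = (1 − 58.8/100) × (1 − 34.3/100)⁻²
= 0.412 × 2.317 = 0.9545
(R_B − R_A)/R_A = 0.9545 − 1 = -4.55%

-4.55%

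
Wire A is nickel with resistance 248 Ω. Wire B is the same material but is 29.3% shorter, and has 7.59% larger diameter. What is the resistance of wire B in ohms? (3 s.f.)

151 Ω

R ∝ L/d², so R_B/R_A = (1 − 29.3/100) × (1 + 7.59/100)⁻²
= 0.707 × 0.8639 = 0.6108
R_B = 0.6108 × 248 = 151 Ω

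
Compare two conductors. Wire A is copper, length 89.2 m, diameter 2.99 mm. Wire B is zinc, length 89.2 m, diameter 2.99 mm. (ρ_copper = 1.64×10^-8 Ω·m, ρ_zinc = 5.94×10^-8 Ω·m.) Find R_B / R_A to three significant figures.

3.62

R ∝ ρL/d², so R_B/R_A = (ρ_B/ρ_A)
= (5.94×10^-8/1.64×10^-8) = 3.62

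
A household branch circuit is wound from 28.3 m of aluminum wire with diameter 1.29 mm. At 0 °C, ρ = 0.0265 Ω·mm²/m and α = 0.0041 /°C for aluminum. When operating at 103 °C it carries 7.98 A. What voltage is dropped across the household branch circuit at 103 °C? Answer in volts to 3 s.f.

6.51 V

ρ = 0.0265 Ω·mm²/m = 2.65×10^-8 Ω·m
A = π(d/2)² = π(6.4500e-04 m)² = 1.307e-06 m²
R₍0₎ = ρL/A = (2.65×10^-8)(28.3)/(1.307e-06) = 0.5738 Ω
R₍103₎ = R₍0₎(1 + αΔT) = 0.5738 × (1 + 0.0041×103) = 0.8161 Ω
V = IR = 7.98 × 0.8161 = 6.51 V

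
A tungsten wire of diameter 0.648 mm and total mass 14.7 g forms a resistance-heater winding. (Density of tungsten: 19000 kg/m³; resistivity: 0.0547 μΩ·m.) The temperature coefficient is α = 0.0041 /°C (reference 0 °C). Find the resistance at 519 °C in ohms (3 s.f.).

ρ = 0.0547 μΩ·m = 5.47×10^-8 Ω·m
A = π(d/2)² = π(3.2400e-04 m)² = 3.2979e-07 m²
L = m/(density·A) = 0.0147/(19000×3.2979e-07) = 2.346 m
R = ρL/A = (5.47×10^-8)(2.346)/(3.2979e-07) = 0.3891 Ω
R(519 °C) = 0.3891 × (1 + 0.0041×519) = 1.22 Ω

1.22 Ω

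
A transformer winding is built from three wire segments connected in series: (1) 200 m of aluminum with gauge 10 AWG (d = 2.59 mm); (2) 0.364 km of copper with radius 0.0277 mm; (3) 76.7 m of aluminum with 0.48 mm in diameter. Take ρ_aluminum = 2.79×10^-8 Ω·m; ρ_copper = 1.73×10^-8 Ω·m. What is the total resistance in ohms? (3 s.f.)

2630 Ω

Seg 1: A = π(2.59/2 mm)² = π(1.2950e-03 m)² = 5.269e-06 m²
R_1 = (2.79×10^-8)(200)/(5.269e-06) = 1.059 Ω
Seg 2: A = πr² = π(2.7700e-05 m)² = 2.411e-09 m²
R_2 = (1.73×10^-8)(364)/(2.411e-09) = 2612 Ω
Seg 3: A = π(d/2)² = π(2.4000e-04 m)² = 1.810e-07 m²
R_3 = (2.79×10^-8)(76.7)/(1.810e-07) = 11.83 Ω
R_total = R_1 + R_2 + R_3 = 2630 Ω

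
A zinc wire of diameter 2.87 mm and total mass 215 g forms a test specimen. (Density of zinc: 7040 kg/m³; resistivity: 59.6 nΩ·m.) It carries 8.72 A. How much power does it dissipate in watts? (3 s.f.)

3.31 W

ρ = 59.6 nΩ·m = 5.96×10^-8 Ω·m
A = π(d/2)² = π(1.4350e-03 m)² = 6.4692e-06 m²
L = m/(density·A) = 0.215/(7040×6.4692e-06) = 4.721 m
R = ρL/A = (5.96×10^-8)(4.721)/(6.4692e-06) = 0.04349 Ω
P = I²R = (8.72)² × 0.04349 = 3.31 W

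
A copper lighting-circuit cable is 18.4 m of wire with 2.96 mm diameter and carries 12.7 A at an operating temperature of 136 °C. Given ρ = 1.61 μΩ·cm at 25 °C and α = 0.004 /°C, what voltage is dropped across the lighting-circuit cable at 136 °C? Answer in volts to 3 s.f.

0.789 V

ρ = 1.61 μΩ·cm = 1.61×10^-8 Ω·m
A = π(d/2)² = π(1.4800e-03 m)² = 6.881e-06 m²
R₍25₎ = ρL/A = (1.61×10^-8)(18.4)/(6.881e-06) = 0.04305 Ω
R₍136₎ = R₍25₎(1 + αΔT) = 0.04305 × (1 + 0.004×111) = 0.06216 Ω
V = IR = 12.7 × 0.06216 = 0.789 V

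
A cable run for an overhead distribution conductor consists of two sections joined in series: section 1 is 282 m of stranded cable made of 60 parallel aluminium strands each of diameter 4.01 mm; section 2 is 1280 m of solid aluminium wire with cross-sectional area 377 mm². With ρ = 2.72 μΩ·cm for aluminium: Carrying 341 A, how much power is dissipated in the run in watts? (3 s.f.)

11900 W

ρ = 2.72 μΩ·cm = 2.72×10^-8 Ω·m
Section 1: A_strand = π(2.0050e-03)² = 1.263e-05 m²; R₁ = ρL/(N·A_s) = (2.72×10^-8)(282)/(60×1.263e-05) = 0.01012 Ω
Section 2: A = 377 mm² = 3.770e-04 m²
R₂ = (2.72×10^-8)(1280)/(3.770e-04) = 0.09235 Ω
R = R₁ + R₂ = 0.1025 Ω
P = I²R = (341)² × 0.1025 = 11900 W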